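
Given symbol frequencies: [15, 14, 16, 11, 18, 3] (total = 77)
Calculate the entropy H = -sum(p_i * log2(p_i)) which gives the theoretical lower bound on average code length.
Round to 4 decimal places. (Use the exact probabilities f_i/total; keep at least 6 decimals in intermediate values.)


Per-symbol terms -p_i * log2(p_i) with p_i = f_i/77:
  p = 15/77 = 0.194805: log2(p) = -2.359896, -p*log2(p) = 0.459720
  p = 14/77 = 0.181818: log2(p) = -2.459432, -p*log2(p) = 0.447169
  p = 16/77 = 0.207792: log2(p) = -2.266787, -p*log2(p) = 0.471021
  p = 11/77 = 0.142857: log2(p) = -2.807355, -p*log2(p) = 0.401051
  p = 18/77 = 0.233766: log2(p) = -2.096862, -p*log2(p) = 0.490175
  p = 3/77 = 0.038961: log2(p) = -4.681824, -p*log2(p) = 0.182409
H = 0.459720 + 0.447169 + 0.471021 + 0.401051 + 0.490175 + 0.182409 = 2.451545

H = 2.4515 bits/symbol


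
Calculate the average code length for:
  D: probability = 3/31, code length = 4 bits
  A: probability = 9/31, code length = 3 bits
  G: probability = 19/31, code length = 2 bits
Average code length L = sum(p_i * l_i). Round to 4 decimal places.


Weighted contributions p_i * l_i:
  D: (3/31) * 4 = 12/31
  A: (9/31) * 3 = 27/31
  G: (19/31) * 2 = 38/31
Sum = (12 + 27 + 38)/31 = 77/31

L = 77/31 = 2.4839 bits/symbol


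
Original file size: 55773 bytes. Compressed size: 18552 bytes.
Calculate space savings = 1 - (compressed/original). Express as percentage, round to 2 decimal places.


ratio = compressed/original = 18552/55773 = 0.332634
savings = 1 - ratio = 1 - 0.332634 = 0.667366
as a percentage: 0.667366 * 100 = 66.74%

Space savings = 1 - 18552/55773 = 66.74%


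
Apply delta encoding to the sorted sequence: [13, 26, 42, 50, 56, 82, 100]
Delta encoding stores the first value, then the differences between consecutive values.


First value: 13
Deltas:
  26 - 13 = 13
  42 - 26 = 16
  50 - 42 = 8
  56 - 50 = 6
  82 - 56 = 26
  100 - 82 = 18


Delta encoded: [13, 13, 16, 8, 6, 26, 18]


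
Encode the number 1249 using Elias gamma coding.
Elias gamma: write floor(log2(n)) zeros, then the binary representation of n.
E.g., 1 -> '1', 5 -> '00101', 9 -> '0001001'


num_bits = floor(log2(1249)) + 1 = 11
leading_zeros = num_bits - 1 = 10
binary(1249) = 10011100001

Elias gamma(1249) = '0000000000' + '10011100001' = 000000000010011100001 (21 bits)


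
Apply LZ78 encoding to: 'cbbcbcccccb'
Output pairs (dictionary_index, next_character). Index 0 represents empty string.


LZ78 encoding steps:
Dictionary: {0: ''}
Step 1: w='' (idx 0), next='c' -> output (0, 'c'), add 'c' as idx 1
Step 2: w='' (idx 0), next='b' -> output (0, 'b'), add 'b' as idx 2
Step 3: w='b' (idx 2), next='c' -> output (2, 'c'), add 'bc' as idx 3
Step 4: w='bc' (idx 3), next='c' -> output (3, 'c'), add 'bcc' as idx 4
Step 5: w='c' (idx 1), next='c' -> output (1, 'c'), add 'cc' as idx 5
Step 6: w='c' (idx 1), next='b' -> output (1, 'b'), add 'cb' as idx 6


Encoded: [(0, 'c'), (0, 'b'), (2, 'c'), (3, 'c'), (1, 'c'), (1, 'b')]


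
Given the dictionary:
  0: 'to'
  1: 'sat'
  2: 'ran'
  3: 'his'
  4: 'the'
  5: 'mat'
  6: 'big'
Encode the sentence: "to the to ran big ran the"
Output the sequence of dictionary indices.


Look up each word in the dictionary:
  'to' -> 0
  'the' -> 4
  'to' -> 0
  'ran' -> 2
  'big' -> 6
  'ran' -> 2
  'the' -> 4

Encoded: [0, 4, 0, 2, 6, 2, 4]


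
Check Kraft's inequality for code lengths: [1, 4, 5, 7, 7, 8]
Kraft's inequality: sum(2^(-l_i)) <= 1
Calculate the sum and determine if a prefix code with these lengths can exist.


Sum = 2^(-1) + 2^(-4) + 2^(-5) + 2^(-7) + 2^(-7) + 2^(-8)
    = 0.5 + 0.0625 + 0.03125 + 0.0078125 + 0.0078125 + 0.00390625
    = 157/256 = 0.61328125
Since 0.61328125 <= 1, Kraft's inequality IS satisfied.
A prefix code with these lengths CAN exist.

Kraft sum = 0.61328125. Satisfied.


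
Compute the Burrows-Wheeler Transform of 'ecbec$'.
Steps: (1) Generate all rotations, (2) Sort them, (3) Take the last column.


Rotations (sorted):
  0: $ecbec -> last char: c
  1: bec$ec -> last char: c
  2: c$ecbe -> last char: e
  3: cbec$e -> last char: e
  4: ec$ecb -> last char: b
  5: ecbec$ -> last char: $


BWT = cceeb$


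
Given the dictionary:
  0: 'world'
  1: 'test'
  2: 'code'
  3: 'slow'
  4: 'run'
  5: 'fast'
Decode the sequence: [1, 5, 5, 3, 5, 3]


Look up each index in the dictionary:
  1 -> 'test'
  5 -> 'fast'
  5 -> 'fast'
  3 -> 'slow'
  5 -> 'fast'
  3 -> 'slow'

Decoded: "test fast fast slow fast slow"


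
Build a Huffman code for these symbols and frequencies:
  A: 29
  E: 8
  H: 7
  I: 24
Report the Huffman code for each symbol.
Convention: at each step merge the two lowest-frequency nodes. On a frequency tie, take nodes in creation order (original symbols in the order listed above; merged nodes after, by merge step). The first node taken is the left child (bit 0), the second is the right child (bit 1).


Huffman tree construction:
Step 1: Merge H(7) + E(8) = 15
Step 2: Merge (H+E)(15) + I(24) = 39
Step 3: Merge A(29) + ((H+E)+I)(39) = 68
Read each symbol's code off the tree from the root (left child = 0, right child = 1).

Codes:
  A: 0 (length 1)
  E: 101 (length 3)
  H: 100 (length 3)
  I: 11 (length 2)
Average code length: 122/68 = 1.7941 bits/symbol


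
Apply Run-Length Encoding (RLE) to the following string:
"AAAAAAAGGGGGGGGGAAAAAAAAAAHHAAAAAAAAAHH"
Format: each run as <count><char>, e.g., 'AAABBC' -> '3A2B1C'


Scanning runs left to right:
  i=0: run of 'A' x 7 -> '7A'
  i=7: run of 'G' x 9 -> '9G'
  i=16: run of 'A' x 10 -> '10A'
  i=26: run of 'H' x 2 -> '2H'
  i=28: run of 'A' x 9 -> '9A'
  i=37: run of 'H' x 2 -> '2H'

RLE = 7A9G10A2H9A2H


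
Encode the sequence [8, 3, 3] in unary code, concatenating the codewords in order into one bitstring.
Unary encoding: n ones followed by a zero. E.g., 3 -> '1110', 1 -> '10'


Encode each number as n ones followed by a terminating 0:
  8 -> 111111110 (9 bits)
  3 -> 1110 (4 bits)
  3 -> 1110 (4 bits)
Total length = 9 + 4 + 4 = 17 bits.

Unary([8, 3, 3]) = 11111111011101110 (17 bits)


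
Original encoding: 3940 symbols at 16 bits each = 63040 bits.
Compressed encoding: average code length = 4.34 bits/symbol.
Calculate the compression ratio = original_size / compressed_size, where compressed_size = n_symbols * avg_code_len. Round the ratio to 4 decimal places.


original_size = n_symbols * orig_bits = 3940 * 16 = 63040 bits
compressed_size = n_symbols * avg_code_len = 3940 * 4.34 = 17099.6 bits
ratio = original_size / compressed_size = 63040 / 17099.6 = 3.6866

Compression ratio = 3.6866


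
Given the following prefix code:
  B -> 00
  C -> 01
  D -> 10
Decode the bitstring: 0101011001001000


Decoding step by step:
Bits 01 -> C
Bits 01 -> C
Bits 01 -> C
Bits 10 -> D
Bits 01 -> C
Bits 00 -> B
Bits 10 -> D
Bits 00 -> B


Decoded message: CCCDCBDB


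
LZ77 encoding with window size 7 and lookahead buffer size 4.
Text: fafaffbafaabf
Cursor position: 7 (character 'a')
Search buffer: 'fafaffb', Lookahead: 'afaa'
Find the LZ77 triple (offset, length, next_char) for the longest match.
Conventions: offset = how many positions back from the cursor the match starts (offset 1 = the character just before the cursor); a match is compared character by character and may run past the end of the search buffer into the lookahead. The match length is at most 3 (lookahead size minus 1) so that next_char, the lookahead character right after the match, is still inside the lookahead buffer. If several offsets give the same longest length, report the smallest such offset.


Try each offset into the search buffer:
  offset=1 (pos 6, char 'b'): match length 0
  offset=2 (pos 5, char 'f'): match length 0
  offset=3 (pos 4, char 'f'): match length 0
  offset=4 (pos 3, char 'a'): match length 2
  offset=5 (pos 2, char 'f'): match length 0
  offset=6 (pos 1, char 'a'): match length 3
  offset=7 (pos 0, char 'f'): match length 0
Longest match has length 3 at offset 6.
next_char = character at position 7 + 3 = 10 -> 'a'

Best match: offset=6, length=3 (matching 'afa' starting at position 1)
LZ77 triple: (6, 3, 'a')


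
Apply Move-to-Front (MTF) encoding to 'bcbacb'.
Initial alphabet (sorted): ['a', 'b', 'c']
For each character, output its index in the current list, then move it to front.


MTF encoding:
'b': index 1 in ['a', 'b', 'c'] -> ['b', 'a', 'c']
'c': index 2 in ['b', 'a', 'c'] -> ['c', 'b', 'a']
'b': index 1 in ['c', 'b', 'a'] -> ['b', 'c', 'a']
'a': index 2 in ['b', 'c', 'a'] -> ['a', 'b', 'c']
'c': index 2 in ['a', 'b', 'c'] -> ['c', 'a', 'b']
'b': index 2 in ['c', 'a', 'b'] -> ['b', 'c', 'a']


Output: [1, 2, 1, 2, 2, 2]


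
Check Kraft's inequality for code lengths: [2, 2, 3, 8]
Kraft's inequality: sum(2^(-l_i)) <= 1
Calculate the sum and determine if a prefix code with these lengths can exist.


Sum = 2^(-2) + 2^(-2) + 2^(-3) + 2^(-8)
    = 0.25 + 0.25 + 0.125 + 0.00390625
    = 161/256 = 0.62890625
Since 0.62890625 <= 1, Kraft's inequality IS satisfied.
A prefix code with these lengths CAN exist.

Kraft sum = 0.62890625. Satisfied.


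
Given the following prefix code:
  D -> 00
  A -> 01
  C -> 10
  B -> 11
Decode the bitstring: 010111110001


Decoding step by step:
Bits 01 -> A
Bits 01 -> A
Bits 11 -> B
Bits 11 -> B
Bits 00 -> D
Bits 01 -> A


Decoded message: AABBDA


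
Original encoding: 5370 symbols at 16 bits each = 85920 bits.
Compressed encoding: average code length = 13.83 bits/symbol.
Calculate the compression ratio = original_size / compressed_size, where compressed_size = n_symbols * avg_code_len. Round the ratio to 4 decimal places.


original_size = n_symbols * orig_bits = 5370 * 16 = 85920 bits
compressed_size = n_symbols * avg_code_len = 5370 * 13.83 = 74267.1 bits
ratio = original_size / compressed_size = 85920 / 74267.1 = 1.1569

Compression ratio = 1.1569


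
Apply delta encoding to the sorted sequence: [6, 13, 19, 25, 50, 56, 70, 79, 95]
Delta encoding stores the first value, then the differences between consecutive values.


First value: 6
Deltas:
  13 - 6 = 7
  19 - 13 = 6
  25 - 19 = 6
  50 - 25 = 25
  56 - 50 = 6
  70 - 56 = 14
  79 - 70 = 9
  95 - 79 = 16


Delta encoded: [6, 7, 6, 6, 25, 6, 14, 9, 16]


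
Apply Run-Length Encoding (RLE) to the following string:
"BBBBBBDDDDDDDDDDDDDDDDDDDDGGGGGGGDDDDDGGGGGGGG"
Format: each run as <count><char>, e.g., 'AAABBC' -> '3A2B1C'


Scanning runs left to right:
  i=0: run of 'B' x 6 -> '6B'
  i=6: run of 'D' x 20 -> '20D'
  i=26: run of 'G' x 7 -> '7G'
  i=33: run of 'D' x 5 -> '5D'
  i=38: run of 'G' x 8 -> '8G'

RLE = 6B20D7G5D8G


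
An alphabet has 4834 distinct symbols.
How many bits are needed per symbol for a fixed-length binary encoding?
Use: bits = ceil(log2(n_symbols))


log2(4834) = 12.239
Bracket: 2^12 = 4096 < 4834 <= 2^13 = 8192
So ceil(log2(4834)) = 13

bits = ceil(log2(4834)) = ceil(12.239) = 13 bits


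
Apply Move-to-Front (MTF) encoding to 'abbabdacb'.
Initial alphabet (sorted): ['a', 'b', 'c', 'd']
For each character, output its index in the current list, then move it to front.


MTF encoding:
'a': index 0 in ['a', 'b', 'c', 'd'] -> ['a', 'b', 'c', 'd']
'b': index 1 in ['a', 'b', 'c', 'd'] -> ['b', 'a', 'c', 'd']
'b': index 0 in ['b', 'a', 'c', 'd'] -> ['b', 'a', 'c', 'd']
'a': index 1 in ['b', 'a', 'c', 'd'] -> ['a', 'b', 'c', 'd']
'b': index 1 in ['a', 'b', 'c', 'd'] -> ['b', 'a', 'c', 'd']
'd': index 3 in ['b', 'a', 'c', 'd'] -> ['d', 'b', 'a', 'c']
'a': index 2 in ['d', 'b', 'a', 'c'] -> ['a', 'd', 'b', 'c']
'c': index 3 in ['a', 'd', 'b', 'c'] -> ['c', 'a', 'd', 'b']
'b': index 3 in ['c', 'a', 'd', 'b'] -> ['b', 'c', 'a', 'd']


Output: [0, 1, 0, 1, 1, 3, 2, 3, 3]


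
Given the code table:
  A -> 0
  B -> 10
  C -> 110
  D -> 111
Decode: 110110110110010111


Decoding:
110 -> C
110 -> C
110 -> C
110 -> C
0 -> A
10 -> B
111 -> D


Result: CCCCABD


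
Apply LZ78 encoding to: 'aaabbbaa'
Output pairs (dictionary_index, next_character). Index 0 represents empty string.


LZ78 encoding steps:
Dictionary: {0: ''}
Step 1: w='' (idx 0), next='a' -> output (0, 'a'), add 'a' as idx 1
Step 2: w='a' (idx 1), next='a' -> output (1, 'a'), add 'aa' as idx 2
Step 3: w='' (idx 0), next='b' -> output (0, 'b'), add 'b' as idx 3
Step 4: w='b' (idx 3), next='b' -> output (3, 'b'), add 'bb' as idx 4
Step 5: w='aa' (idx 2), end of input -> output (2, '')


Encoded: [(0, 'a'), (1, 'a'), (0, 'b'), (3, 'b'), (2, '')]


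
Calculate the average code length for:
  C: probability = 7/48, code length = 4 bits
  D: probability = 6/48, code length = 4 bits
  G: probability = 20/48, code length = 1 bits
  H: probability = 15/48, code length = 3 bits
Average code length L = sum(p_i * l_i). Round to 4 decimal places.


Weighted contributions p_i * l_i:
  C: (7/48) * 4 = 28/48
  D: (6/48) * 4 = 24/48
  G: (20/48) * 1 = 20/48
  H: (15/48) * 3 = 45/48
Sum = (28 + 24 + 20 + 45)/48 = 117/48

L = 117/48 = 2.4375 bits/symbol


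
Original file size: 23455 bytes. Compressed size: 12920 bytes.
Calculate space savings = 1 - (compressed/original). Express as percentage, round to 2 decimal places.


ratio = compressed/original = 12920/23455 = 0.550842
savings = 1 - ratio = 1 - 0.550842 = 0.449158
as a percentage: 0.449158 * 100 = 44.92%

Space savings = 1 - 12920/23455 = 44.92%


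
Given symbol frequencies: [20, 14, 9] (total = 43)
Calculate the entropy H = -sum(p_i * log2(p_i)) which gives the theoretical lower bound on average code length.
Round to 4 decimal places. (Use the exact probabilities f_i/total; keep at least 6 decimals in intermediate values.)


Per-symbol terms -p_i * log2(p_i) with p_i = f_i/43:
  p = 20/43 = 0.465116: log2(p) = -1.104337, -p*log2(p) = 0.513645
  p = 14/43 = 0.325581: log2(p) = -1.618910, -p*log2(p) = 0.527087
  p = 9/43 = 0.209302: log2(p) = -2.256340, -p*log2(p) = 0.472257
H = 0.513645 + 0.527087 + 0.472257 = 1.512989

H = 1.513 bits/symbol


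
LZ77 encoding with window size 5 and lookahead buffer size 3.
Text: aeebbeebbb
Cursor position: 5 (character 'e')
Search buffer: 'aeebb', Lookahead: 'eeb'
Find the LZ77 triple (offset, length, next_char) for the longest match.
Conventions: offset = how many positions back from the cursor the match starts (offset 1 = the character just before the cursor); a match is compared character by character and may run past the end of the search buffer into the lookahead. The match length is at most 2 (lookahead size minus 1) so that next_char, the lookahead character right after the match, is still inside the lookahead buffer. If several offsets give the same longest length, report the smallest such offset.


Try each offset into the search buffer:
  offset=1 (pos 4, char 'b'): match length 0
  offset=2 (pos 3, char 'b'): match length 0
  offset=3 (pos 2, char 'e'): match length 1
  offset=4 (pos 1, char 'e'): match length 2
  offset=5 (pos 0, char 'a'): match length 0
Longest match has length 2 at offset 4.
next_char = character at position 5 + 2 = 7 -> 'b'

Best match: offset=4, length=2 (matching 'ee' starting at position 1)
LZ77 triple: (4, 2, 'b')


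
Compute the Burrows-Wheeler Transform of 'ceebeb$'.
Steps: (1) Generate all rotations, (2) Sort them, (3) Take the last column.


Rotations (sorted):
  0: $ceebeb -> last char: b
  1: b$ceebe -> last char: e
  2: beb$cee -> last char: e
  3: ceebeb$ -> last char: $
  4: eb$ceeb -> last char: b
  5: ebeb$ce -> last char: e
  6: eebeb$c -> last char: c


BWT = bee$bec


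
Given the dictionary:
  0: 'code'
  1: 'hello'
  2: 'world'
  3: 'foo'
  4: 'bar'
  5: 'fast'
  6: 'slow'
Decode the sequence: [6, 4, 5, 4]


Look up each index in the dictionary:
  6 -> 'slow'
  4 -> 'bar'
  5 -> 'fast'
  4 -> 'bar'

Decoded: "slow bar fast bar"


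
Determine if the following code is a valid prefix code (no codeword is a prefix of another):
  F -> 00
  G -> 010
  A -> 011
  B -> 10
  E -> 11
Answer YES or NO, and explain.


Checking each pair (does one codeword prefix another?):
  F='00' vs G='010': no prefix
  F='00' vs A='011': no prefix
  F='00' vs B='10': no prefix
  F='00' vs E='11': no prefix
  G='010' vs F='00': no prefix
  G='010' vs A='011': no prefix
  G='010' vs B='10': no prefix
  G='010' vs E='11': no prefix
  A='011' vs F='00': no prefix
  A='011' vs G='010': no prefix
  A='011' vs B='10': no prefix
  A='011' vs E='11': no prefix
  B='10' vs F='00': no prefix
  B='10' vs G='010': no prefix
  B='10' vs A='011': no prefix
  B='10' vs E='11': no prefix
  E='11' vs F='00': no prefix
  E='11' vs G='010': no prefix
  E='11' vs A='011': no prefix
  E='11' vs B='10': no prefix
No violation found over all pairs.

YES -- this is a valid prefix code. No codeword is a prefix of any other codeword.


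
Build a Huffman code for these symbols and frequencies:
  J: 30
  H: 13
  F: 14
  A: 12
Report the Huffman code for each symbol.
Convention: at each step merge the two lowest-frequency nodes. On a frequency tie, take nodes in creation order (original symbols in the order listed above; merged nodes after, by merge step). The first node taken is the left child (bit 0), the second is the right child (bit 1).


Huffman tree construction:
Step 1: Merge A(12) + H(13) = 25
Step 2: Merge F(14) + (A+H)(25) = 39
Step 3: Merge J(30) + (F+(A+H))(39) = 69
Read each symbol's code off the tree from the root (left child = 0, right child = 1).

Codes:
  J: 0 (length 1)
  H: 111 (length 3)
  F: 10 (length 2)
  A: 110 (length 3)
Average code length: 133/69 = 1.9275 bits/symbol


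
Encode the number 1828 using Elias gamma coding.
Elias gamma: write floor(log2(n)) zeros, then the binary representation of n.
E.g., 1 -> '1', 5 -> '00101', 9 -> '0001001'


num_bits = floor(log2(1828)) + 1 = 11
leading_zeros = num_bits - 1 = 10
binary(1828) = 11100100100

Elias gamma(1828) = '0000000000' + '11100100100' = 000000000011100100100 (21 bits)


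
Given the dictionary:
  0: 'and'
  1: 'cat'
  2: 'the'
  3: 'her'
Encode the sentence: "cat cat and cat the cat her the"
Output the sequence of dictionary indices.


Look up each word in the dictionary:
  'cat' -> 1
  'cat' -> 1
  'and' -> 0
  'cat' -> 1
  'the' -> 2
  'cat' -> 1
  'her' -> 3
  'the' -> 2

Encoded: [1, 1, 0, 1, 2, 1, 3, 2]


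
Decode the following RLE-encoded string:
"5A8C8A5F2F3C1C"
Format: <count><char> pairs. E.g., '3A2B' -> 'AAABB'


Expanding each <count><char> pair:
  5A -> 'AAAAA'
  8C -> 'CCCCCCCC'
  8A -> 'AAAAAAAA'
  5F -> 'FFFFF'
  2F -> 'FF'
  3C -> 'CCC'
  1C -> 'C'

Decoded = AAAAACCCCCCCCAAAAAAAAFFFFFFFCCCC


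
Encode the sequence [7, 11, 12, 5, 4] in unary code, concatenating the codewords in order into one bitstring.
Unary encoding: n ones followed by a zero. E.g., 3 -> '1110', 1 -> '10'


Encode each number as n ones followed by a terminating 0:
  7 -> 11111110 (8 bits)
  11 -> 111111111110 (12 bits)
  12 -> 1111111111110 (13 bits)
  5 -> 111110 (6 bits)
  4 -> 11110 (5 bits)
Total length = 8 + 12 + 13 + 6 + 5 = 44 bits.

Unary([7, 11, 12, 5, 4]) = 11111110111111111110111111111111011111011110 (44 bits)


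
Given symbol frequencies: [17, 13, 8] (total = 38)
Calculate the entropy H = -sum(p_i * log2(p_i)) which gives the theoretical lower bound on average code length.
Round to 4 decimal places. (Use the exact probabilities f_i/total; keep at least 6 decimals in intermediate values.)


Per-symbol terms -p_i * log2(p_i) with p_i = f_i/38:
  p = 17/38 = 0.447368: log2(p) = -1.160465, -p*log2(p) = 0.519155
  p = 13/38 = 0.342105: log2(p) = -1.547488, -p*log2(p) = 0.529404
  p = 8/38 = 0.210526: log2(p) = -2.247928, -p*log2(p) = 0.473248
H = 0.519155 + 0.529404 + 0.473248 = 1.521807

H = 1.5218 bits/symbol


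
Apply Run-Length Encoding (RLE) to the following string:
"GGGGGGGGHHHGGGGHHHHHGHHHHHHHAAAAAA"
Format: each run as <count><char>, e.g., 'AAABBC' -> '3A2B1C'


Scanning runs left to right:
  i=0: run of 'G' x 8 -> '8G'
  i=8: run of 'H' x 3 -> '3H'
  i=11: run of 'G' x 4 -> '4G'
  i=15: run of 'H' x 5 -> '5H'
  i=20: run of 'G' x 1 -> '1G'
  i=21: run of 'H' x 7 -> '7H'
  i=28: run of 'A' x 6 -> '6A'

RLE = 8G3H4G5H1G7H6A


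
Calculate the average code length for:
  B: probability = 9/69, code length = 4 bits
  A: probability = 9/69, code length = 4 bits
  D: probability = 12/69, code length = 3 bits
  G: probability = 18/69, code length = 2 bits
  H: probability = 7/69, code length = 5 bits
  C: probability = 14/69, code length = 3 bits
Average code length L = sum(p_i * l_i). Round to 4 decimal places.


Weighted contributions p_i * l_i:
  B: (9/69) * 4 = 36/69
  A: (9/69) * 4 = 36/69
  D: (12/69) * 3 = 36/69
  G: (18/69) * 2 = 36/69
  H: (7/69) * 5 = 35/69
  C: (14/69) * 3 = 42/69
Sum = (36 + 36 + 36 + 36 + 35 + 42)/69 = 221/69

L = 221/69 = 3.2029 bits/symbol


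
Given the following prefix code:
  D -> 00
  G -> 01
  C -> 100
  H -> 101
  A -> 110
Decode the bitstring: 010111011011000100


Decoding step by step:
Bits 01 -> G
Bits 01 -> G
Bits 110 -> A
Bits 110 -> A
Bits 110 -> A
Bits 00 -> D
Bits 100 -> C


Decoded message: GGAAADC


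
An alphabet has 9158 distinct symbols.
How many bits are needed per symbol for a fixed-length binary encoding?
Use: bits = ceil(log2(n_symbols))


log2(9158) = 13.1608
Bracket: 2^13 = 8192 < 9158 <= 2^14 = 16384
So ceil(log2(9158)) = 14

bits = ceil(log2(9158)) = ceil(13.1608) = 14 bits


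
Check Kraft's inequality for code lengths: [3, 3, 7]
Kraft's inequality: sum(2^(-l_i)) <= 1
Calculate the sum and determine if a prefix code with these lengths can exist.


Sum = 2^(-3) + 2^(-3) + 2^(-7)
    = 0.125 + 0.125 + 0.0078125
    = 33/128 = 0.2578125
Since 0.2578125 <= 1, Kraft's inequality IS satisfied.
A prefix code with these lengths CAN exist.

Kraft sum = 0.2578125. Satisfied.


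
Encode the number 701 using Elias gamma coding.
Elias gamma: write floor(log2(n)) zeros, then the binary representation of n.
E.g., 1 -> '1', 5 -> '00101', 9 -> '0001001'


num_bits = floor(log2(701)) + 1 = 10
leading_zeros = num_bits - 1 = 9
binary(701) = 1010111101

Elias gamma(701) = '000000000' + '1010111101' = 0000000001010111101 (19 bits)


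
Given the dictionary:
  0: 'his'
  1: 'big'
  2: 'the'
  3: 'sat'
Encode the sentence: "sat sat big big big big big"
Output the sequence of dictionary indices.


Look up each word in the dictionary:
  'sat' -> 3
  'sat' -> 3
  'big' -> 1
  'big' -> 1
  'big' -> 1
  'big' -> 1
  'big' -> 1

Encoded: [3, 3, 1, 1, 1, 1, 1]


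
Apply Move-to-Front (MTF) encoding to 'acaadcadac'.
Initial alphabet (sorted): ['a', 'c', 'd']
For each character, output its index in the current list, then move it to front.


MTF encoding:
'a': index 0 in ['a', 'c', 'd'] -> ['a', 'c', 'd']
'c': index 1 in ['a', 'c', 'd'] -> ['c', 'a', 'd']
'a': index 1 in ['c', 'a', 'd'] -> ['a', 'c', 'd']
'a': index 0 in ['a', 'c', 'd'] -> ['a', 'c', 'd']
'd': index 2 in ['a', 'c', 'd'] -> ['d', 'a', 'c']
'c': index 2 in ['d', 'a', 'c'] -> ['c', 'd', 'a']
'a': index 2 in ['c', 'd', 'a'] -> ['a', 'c', 'd']
'd': index 2 in ['a', 'c', 'd'] -> ['d', 'a', 'c']
'a': index 1 in ['d', 'a', 'c'] -> ['a', 'd', 'c']
'c': index 2 in ['a', 'd', 'c'] -> ['c', 'a', 'd']


Output: [0, 1, 1, 0, 2, 2, 2, 2, 1, 2]


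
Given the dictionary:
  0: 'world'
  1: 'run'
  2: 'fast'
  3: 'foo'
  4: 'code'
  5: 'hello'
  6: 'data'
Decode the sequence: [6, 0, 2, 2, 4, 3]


Look up each index in the dictionary:
  6 -> 'data'
  0 -> 'world'
  2 -> 'fast'
  2 -> 'fast'
  4 -> 'code'
  3 -> 'foo'

Decoded: "data world fast fast code foo"


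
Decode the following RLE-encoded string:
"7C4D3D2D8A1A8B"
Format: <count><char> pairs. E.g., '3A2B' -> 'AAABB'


Expanding each <count><char> pair:
  7C -> 'CCCCCCC'
  4D -> 'DDDD'
  3D -> 'DDD'
  2D -> 'DD'
  8A -> 'AAAAAAAA'
  1A -> 'A'
  8B -> 'BBBBBBBB'

Decoded = CCCCCCCDDDDDDDDDAAAAAAAAABBBBBBBB


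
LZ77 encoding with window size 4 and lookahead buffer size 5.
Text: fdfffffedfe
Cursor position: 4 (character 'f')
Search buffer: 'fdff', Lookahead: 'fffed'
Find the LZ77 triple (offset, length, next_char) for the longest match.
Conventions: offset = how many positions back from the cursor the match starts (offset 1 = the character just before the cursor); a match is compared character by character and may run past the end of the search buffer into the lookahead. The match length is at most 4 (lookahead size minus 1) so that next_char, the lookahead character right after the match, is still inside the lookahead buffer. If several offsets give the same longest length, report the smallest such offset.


Try each offset into the search buffer:
  offset=1 (pos 3, char 'f'): match length 3
  offset=2 (pos 2, char 'f'): match length 3
  offset=3 (pos 1, char 'd'): match length 0
  offset=4 (pos 0, char 'f'): match length 1
Longest match has length 3, found at offsets 1, 2; take the smallest, offset 1.
next_char = character at position 4 + 3 = 7 -> 'e'

Best match: offset=1, length=3 (matching 'fff' starting at position 3)
LZ77 triple: (1, 3, 'e')


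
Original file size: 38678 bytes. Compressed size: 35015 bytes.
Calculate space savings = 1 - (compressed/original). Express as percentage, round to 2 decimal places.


ratio = compressed/original = 35015/38678 = 0.905295
savings = 1 - ratio = 1 - 0.905295 = 0.094705
as a percentage: 0.094705 * 100 = 9.47%

Space savings = 1 - 35015/38678 = 9.47%


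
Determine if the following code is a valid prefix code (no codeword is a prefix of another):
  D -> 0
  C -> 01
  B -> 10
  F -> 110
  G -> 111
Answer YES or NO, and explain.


Checking each pair (does one codeword prefix another?):
  D='0' vs C='01': prefix -- VIOLATION

NO -- this is NOT a valid prefix code. D (0) is a prefix of C (01).


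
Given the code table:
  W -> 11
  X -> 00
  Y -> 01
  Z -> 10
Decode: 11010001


Decoding:
11 -> W
01 -> Y
00 -> X
01 -> Y


Result: WYXY


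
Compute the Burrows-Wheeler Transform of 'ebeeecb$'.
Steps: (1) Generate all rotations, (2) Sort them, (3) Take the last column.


Rotations (sorted):
  0: $ebeeecb -> last char: b
  1: b$ebeeec -> last char: c
  2: beeecb$e -> last char: e
  3: cb$ebeee -> last char: e
  4: ebeeecb$ -> last char: $
  5: ecb$ebee -> last char: e
  6: eecb$ebe -> last char: e
  7: eeecb$eb -> last char: b


BWT = bcee$eeb


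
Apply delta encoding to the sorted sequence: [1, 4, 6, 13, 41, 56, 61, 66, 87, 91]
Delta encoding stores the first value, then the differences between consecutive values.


First value: 1
Deltas:
  4 - 1 = 3
  6 - 4 = 2
  13 - 6 = 7
  41 - 13 = 28
  56 - 41 = 15
  61 - 56 = 5
  66 - 61 = 5
  87 - 66 = 21
  91 - 87 = 4


Delta encoded: [1, 3, 2, 7, 28, 15, 5, 5, 21, 4]


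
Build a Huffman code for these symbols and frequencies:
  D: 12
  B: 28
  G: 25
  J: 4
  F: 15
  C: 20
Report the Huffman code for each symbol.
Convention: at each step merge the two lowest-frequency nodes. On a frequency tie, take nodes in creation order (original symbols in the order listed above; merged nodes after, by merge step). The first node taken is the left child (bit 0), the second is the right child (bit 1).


Huffman tree construction:
Step 1: Merge J(4) + D(12) = 16
Step 2: Merge F(15) + (J+D)(16) = 31
Step 3: Merge C(20) + G(25) = 45
Step 4: Merge B(28) + (F+(J+D))(31) = 59
Step 5: Merge (C+G)(45) + (B+(F+(J+D)))(59) = 104
Read each symbol's code off the tree from the root (left child = 0, right child = 1).

Codes:
  D: 1111 (length 4)
  B: 10 (length 2)
  G: 01 (length 2)
  J: 1110 (length 4)
  F: 110 (length 3)
  C: 00 (length 2)
Average code length: 255/104 = 2.4519 bits/symbol


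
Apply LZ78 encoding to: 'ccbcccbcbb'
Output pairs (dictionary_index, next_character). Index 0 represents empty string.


LZ78 encoding steps:
Dictionary: {0: ''}
Step 1: w='' (idx 0), next='c' -> output (0, 'c'), add 'c' as idx 1
Step 2: w='c' (idx 1), next='b' -> output (1, 'b'), add 'cb' as idx 2
Step 3: w='c' (idx 1), next='c' -> output (1, 'c'), add 'cc' as idx 3
Step 4: w='cb' (idx 2), next='c' -> output (2, 'c'), add 'cbc' as idx 4
Step 5: w='' (idx 0), next='b' -> output (0, 'b'), add 'b' as idx 5
Step 6: w='b' (idx 5), end of input -> output (5, '')


Encoded: [(0, 'c'), (1, 'b'), (1, 'c'), (2, 'c'), (0, 'b'), (5, '')]


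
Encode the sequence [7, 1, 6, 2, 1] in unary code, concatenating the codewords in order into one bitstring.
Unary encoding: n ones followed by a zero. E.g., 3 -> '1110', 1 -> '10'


Encode each number as n ones followed by a terminating 0:
  7 -> 11111110 (8 bits)
  1 -> 10 (2 bits)
  6 -> 1111110 (7 bits)
  2 -> 110 (3 bits)
  1 -> 10 (2 bits)
Total length = 8 + 2 + 7 + 3 + 2 = 22 bits.

Unary([7, 1, 6, 2, 1]) = 1111111010111111011010 (22 bits)


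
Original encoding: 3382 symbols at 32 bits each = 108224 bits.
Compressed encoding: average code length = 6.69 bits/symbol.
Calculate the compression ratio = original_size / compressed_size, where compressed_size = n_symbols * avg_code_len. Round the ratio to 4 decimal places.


original_size = n_symbols * orig_bits = 3382 * 32 = 108224 bits
compressed_size = n_symbols * avg_code_len = 3382 * 6.69 = 22625.58 bits
ratio = original_size / compressed_size = 108224 / 22625.58 = 4.7833

Compression ratio = 4.7833


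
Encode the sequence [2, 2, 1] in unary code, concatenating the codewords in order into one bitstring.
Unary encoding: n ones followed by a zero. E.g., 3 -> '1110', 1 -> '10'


Encode each number as n ones followed by a terminating 0:
  2 -> 110 (3 bits)
  2 -> 110 (3 bits)
  1 -> 10 (2 bits)
Total length = 3 + 3 + 2 = 8 bits.

Unary([2, 2, 1]) = 11011010 (8 bits)


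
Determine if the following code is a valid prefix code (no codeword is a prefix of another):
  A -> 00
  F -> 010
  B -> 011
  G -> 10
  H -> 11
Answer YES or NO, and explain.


Checking each pair (does one codeword prefix another?):
  A='00' vs F='010': no prefix
  A='00' vs B='011': no prefix
  A='00' vs G='10': no prefix
  A='00' vs H='11': no prefix
  F='010' vs A='00': no prefix
  F='010' vs B='011': no prefix
  F='010' vs G='10': no prefix
  F='010' vs H='11': no prefix
  B='011' vs A='00': no prefix
  B='011' vs F='010': no prefix
  B='011' vs G='10': no prefix
  B='011' vs H='11': no prefix
  G='10' vs A='00': no prefix
  G='10' vs F='010': no prefix
  G='10' vs B='011': no prefix
  G='10' vs H='11': no prefix
  H='11' vs A='00': no prefix
  H='11' vs F='010': no prefix
  H='11' vs B='011': no prefix
  H='11' vs G='10': no prefix
No violation found over all pairs.

YES -- this is a valid prefix code. No codeword is a prefix of any other codeword.


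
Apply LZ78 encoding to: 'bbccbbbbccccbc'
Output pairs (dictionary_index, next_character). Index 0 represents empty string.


LZ78 encoding steps:
Dictionary: {0: ''}
Step 1: w='' (idx 0), next='b' -> output (0, 'b'), add 'b' as idx 1
Step 2: w='b' (idx 1), next='c' -> output (1, 'c'), add 'bc' as idx 2
Step 3: w='' (idx 0), next='c' -> output (0, 'c'), add 'c' as idx 3
Step 4: w='b' (idx 1), next='b' -> output (1, 'b'), add 'bb' as idx 4
Step 5: w='bb' (idx 4), next='c' -> output (4, 'c'), add 'bbc' as idx 5
Step 6: w='c' (idx 3), next='c' -> output (3, 'c'), add 'cc' as idx 6
Step 7: w='c' (idx 3), next='b' -> output (3, 'b'), add 'cb' as idx 7
Step 8: w='c' (idx 3), end of input -> output (3, '')


Encoded: [(0, 'b'), (1, 'c'), (0, 'c'), (1, 'b'), (4, 'c'), (3, 'c'), (3, 'b'), (3, '')]


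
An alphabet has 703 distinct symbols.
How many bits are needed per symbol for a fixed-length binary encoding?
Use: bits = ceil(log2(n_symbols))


log2(703) = 9.4574
Bracket: 2^9 = 512 < 703 <= 2^10 = 1024
So ceil(log2(703)) = 10

bits = ceil(log2(703)) = ceil(9.4574) = 10 bits


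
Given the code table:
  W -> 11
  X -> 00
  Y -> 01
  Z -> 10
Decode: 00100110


Decoding:
00 -> X
10 -> Z
01 -> Y
10 -> Z


Result: XZYZ


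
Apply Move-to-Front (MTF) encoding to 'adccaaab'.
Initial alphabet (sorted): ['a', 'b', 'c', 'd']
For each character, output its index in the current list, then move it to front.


MTF encoding:
'a': index 0 in ['a', 'b', 'c', 'd'] -> ['a', 'b', 'c', 'd']
'd': index 3 in ['a', 'b', 'c', 'd'] -> ['d', 'a', 'b', 'c']
'c': index 3 in ['d', 'a', 'b', 'c'] -> ['c', 'd', 'a', 'b']
'c': index 0 in ['c', 'd', 'a', 'b'] -> ['c', 'd', 'a', 'b']
'a': index 2 in ['c', 'd', 'a', 'b'] -> ['a', 'c', 'd', 'b']
'a': index 0 in ['a', 'c', 'd', 'b'] -> ['a', 'c', 'd', 'b']
'a': index 0 in ['a', 'c', 'd', 'b'] -> ['a', 'c', 'd', 'b']
'b': index 3 in ['a', 'c', 'd', 'b'] -> ['b', 'a', 'c', 'd']


Output: [0, 3, 3, 0, 2, 0, 0, 3]


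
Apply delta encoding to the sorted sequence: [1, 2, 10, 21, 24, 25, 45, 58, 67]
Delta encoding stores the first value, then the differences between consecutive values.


First value: 1
Deltas:
  2 - 1 = 1
  10 - 2 = 8
  21 - 10 = 11
  24 - 21 = 3
  25 - 24 = 1
  45 - 25 = 20
  58 - 45 = 13
  67 - 58 = 9


Delta encoded: [1, 1, 8, 11, 3, 1, 20, 13, 9]


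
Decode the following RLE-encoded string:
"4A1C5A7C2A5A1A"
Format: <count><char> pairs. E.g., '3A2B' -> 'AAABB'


Expanding each <count><char> pair:
  4A -> 'AAAA'
  1C -> 'C'
  5A -> 'AAAAA'
  7C -> 'CCCCCCC'
  2A -> 'AA'
  5A -> 'AAAAA'
  1A -> 'A'

Decoded = AAAACAAAAACCCCCCCAAAAAAAA


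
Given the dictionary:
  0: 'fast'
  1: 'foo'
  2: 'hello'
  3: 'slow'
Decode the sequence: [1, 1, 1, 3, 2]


Look up each index in the dictionary:
  1 -> 'foo'
  1 -> 'foo'
  1 -> 'foo'
  3 -> 'slow'
  2 -> 'hello'

Decoded: "foo foo foo slow hello"


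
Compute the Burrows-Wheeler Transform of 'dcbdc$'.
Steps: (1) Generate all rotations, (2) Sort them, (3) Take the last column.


Rotations (sorted):
  0: $dcbdc -> last char: c
  1: bdc$dc -> last char: c
  2: c$dcbd -> last char: d
  3: cbdc$d -> last char: d
  4: dc$dcb -> last char: b
  5: dcbdc$ -> last char: $


BWT = ccddb$


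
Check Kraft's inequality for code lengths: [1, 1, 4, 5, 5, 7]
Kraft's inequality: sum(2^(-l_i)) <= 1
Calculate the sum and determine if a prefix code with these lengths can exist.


Sum = 2^(-1) + 2^(-1) + 2^(-4) + 2^(-5) + 2^(-5) + 2^(-7)
    = 0.5 + 0.5 + 0.0625 + 0.03125 + 0.03125 + 0.0078125
    = 145/128 = 1.1328125
Since 1.1328125 > 1, Kraft's inequality is NOT satisfied.
A prefix code with these lengths CANNOT exist.

Kraft sum = 1.1328125. Not satisfied.


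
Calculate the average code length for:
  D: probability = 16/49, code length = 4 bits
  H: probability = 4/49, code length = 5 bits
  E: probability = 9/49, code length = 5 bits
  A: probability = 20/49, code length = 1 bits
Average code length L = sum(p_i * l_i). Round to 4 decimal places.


Weighted contributions p_i * l_i:
  D: (16/49) * 4 = 64/49
  H: (4/49) * 5 = 20/49
  E: (9/49) * 5 = 45/49
  A: (20/49) * 1 = 20/49
Sum = (64 + 20 + 45 + 20)/49 = 149/49

L = 149/49 = 3.0408 bits/symbol


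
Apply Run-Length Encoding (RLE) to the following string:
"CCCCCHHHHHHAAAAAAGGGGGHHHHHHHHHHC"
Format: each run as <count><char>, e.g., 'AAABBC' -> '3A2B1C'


Scanning runs left to right:
  i=0: run of 'C' x 5 -> '5C'
  i=5: run of 'H' x 6 -> '6H'
  i=11: run of 'A' x 6 -> '6A'
  i=17: run of 'G' x 5 -> '5G'
  i=22: run of 'H' x 10 -> '10H'
  i=32: run of 'C' x 1 -> '1C'

RLE = 5C6H6A5G10H1C


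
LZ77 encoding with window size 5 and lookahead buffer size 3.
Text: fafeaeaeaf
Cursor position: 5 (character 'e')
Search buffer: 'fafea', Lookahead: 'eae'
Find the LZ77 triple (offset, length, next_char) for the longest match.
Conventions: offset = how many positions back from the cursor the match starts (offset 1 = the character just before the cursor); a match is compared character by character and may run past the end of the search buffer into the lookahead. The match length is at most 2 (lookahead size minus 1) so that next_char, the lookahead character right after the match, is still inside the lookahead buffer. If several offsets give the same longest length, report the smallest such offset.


Try each offset into the search buffer:
  offset=1 (pos 4, char 'a'): match length 0
  offset=2 (pos 3, char 'e'): match length 2
  offset=3 (pos 2, char 'f'): match length 0
  offset=4 (pos 1, char 'a'): match length 0
  offset=5 (pos 0, char 'f'): match length 0
Longest match has length 2 at offset 2.
next_char = character at position 5 + 2 = 7 -> 'e'

Best match: offset=2, length=2 (matching 'ea' starting at position 3)
LZ77 triple: (2, 2, 'e')


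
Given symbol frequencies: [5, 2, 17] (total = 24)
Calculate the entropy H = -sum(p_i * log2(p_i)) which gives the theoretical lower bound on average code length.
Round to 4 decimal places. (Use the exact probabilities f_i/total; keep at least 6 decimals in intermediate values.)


Per-symbol terms -p_i * log2(p_i) with p_i = f_i/24:
  p = 5/24 = 0.208333: log2(p) = -2.263034, -p*log2(p) = 0.471466
  p = 2/24 = 0.083333: log2(p) = -3.584963, -p*log2(p) = 0.298747
  p = 17/24 = 0.708333: log2(p) = -0.497500, -p*log2(p) = 0.352396
H = 0.471466 + 0.298747 + 0.352396 = 1.122609

H = 1.1226 bits/symbol


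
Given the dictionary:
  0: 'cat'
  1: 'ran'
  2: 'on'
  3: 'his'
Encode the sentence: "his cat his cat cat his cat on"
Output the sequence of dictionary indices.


Look up each word in the dictionary:
  'his' -> 3
  'cat' -> 0
  'his' -> 3
  'cat' -> 0
  'cat' -> 0
  'his' -> 3
  'cat' -> 0
  'on' -> 2

Encoded: [3, 0, 3, 0, 0, 3, 0, 2]


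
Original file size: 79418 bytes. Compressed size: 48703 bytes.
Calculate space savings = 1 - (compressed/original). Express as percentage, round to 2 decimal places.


ratio = compressed/original = 48703/79418 = 0.613249
savings = 1 - ratio = 1 - 0.613249 = 0.386751
as a percentage: 0.386751 * 100 = 38.68%

Space savings = 1 - 48703/79418 = 38.68%


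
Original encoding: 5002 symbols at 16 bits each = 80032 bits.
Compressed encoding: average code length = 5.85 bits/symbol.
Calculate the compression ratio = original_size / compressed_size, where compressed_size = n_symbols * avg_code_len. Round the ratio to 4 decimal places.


original_size = n_symbols * orig_bits = 5002 * 16 = 80032 bits
compressed_size = n_symbols * avg_code_len = 5002 * 5.85 = 29261.7 bits
ratio = original_size / compressed_size = 80032 / 29261.7 = 2.735

Compression ratio = 2.735


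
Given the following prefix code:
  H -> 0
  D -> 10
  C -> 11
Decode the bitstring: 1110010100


Decoding step by step:
Bits 11 -> C
Bits 10 -> D
Bits 0 -> H
Bits 10 -> D
Bits 10 -> D
Bits 0 -> H


Decoded message: CDHDDH


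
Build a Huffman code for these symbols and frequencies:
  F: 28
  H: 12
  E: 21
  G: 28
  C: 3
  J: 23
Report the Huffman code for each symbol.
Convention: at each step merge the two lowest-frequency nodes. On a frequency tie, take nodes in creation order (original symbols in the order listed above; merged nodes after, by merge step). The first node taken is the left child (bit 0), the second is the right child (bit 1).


Huffman tree construction:
Step 1: Merge C(3) + H(12) = 15
Step 2: Merge (C+H)(15) + E(21) = 36
Step 3: Merge J(23) + F(28) = 51
Step 4: Merge G(28) + ((C+H)+E)(36) = 64
Step 5: Merge (J+F)(51) + (G+((C+H)+E))(64) = 115
Read each symbol's code off the tree from the root (left child = 0, right child = 1).

Codes:
  F: 01 (length 2)
  H: 1101 (length 4)
  E: 111 (length 3)
  G: 10 (length 2)
  C: 1100 (length 4)
  J: 00 (length 2)
Average code length: 281/115 = 2.4435 bits/symbol


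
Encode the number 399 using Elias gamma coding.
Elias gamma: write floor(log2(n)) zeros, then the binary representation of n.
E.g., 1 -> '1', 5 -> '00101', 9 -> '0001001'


num_bits = floor(log2(399)) + 1 = 9
leading_zeros = num_bits - 1 = 8
binary(399) = 110001111

Elias gamma(399) = '00000000' + '110001111' = 00000000110001111 (17 bits)


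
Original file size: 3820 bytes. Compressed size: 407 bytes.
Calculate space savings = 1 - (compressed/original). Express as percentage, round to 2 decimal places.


ratio = compressed/original = 407/3820 = 0.106545
savings = 1 - ratio = 1 - 0.106545 = 0.893455
as a percentage: 0.893455 * 100 = 89.35%

Space savings = 1 - 407/3820 = 89.35%


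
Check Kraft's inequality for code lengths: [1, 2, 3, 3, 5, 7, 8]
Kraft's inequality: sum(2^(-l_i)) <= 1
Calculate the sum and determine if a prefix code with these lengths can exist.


Sum = 2^(-1) + 2^(-2) + 2^(-3) + 2^(-3) + 2^(-5) + 2^(-7) + 2^(-8)
    = 0.5 + 0.25 + 0.125 + 0.125 + 0.03125 + 0.0078125 + 0.00390625
    = 267/256 = 1.04296875
Since 1.04296875 > 1, Kraft's inequality is NOT satisfied.
A prefix code with these lengths CANNOT exist.

Kraft sum = 1.04296875. Not satisfied.
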